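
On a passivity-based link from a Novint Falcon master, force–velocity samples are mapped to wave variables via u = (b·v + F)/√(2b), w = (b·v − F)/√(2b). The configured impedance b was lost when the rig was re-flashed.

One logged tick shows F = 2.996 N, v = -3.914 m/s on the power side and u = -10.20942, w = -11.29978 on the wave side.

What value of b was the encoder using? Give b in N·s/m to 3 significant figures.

u + w = -21.50920;  u + w = √(2b)·v, so √(2b) = -21.50920/(-3.914) = 5.49545.
b = (√(2b))²/2 = 30.20000/2 = 15.10000.
(Check via u − w = 2F/√(2b): u − w = 1.09036, 2F/√(2b) = 1.09036.)

b = 15.1 N·s/m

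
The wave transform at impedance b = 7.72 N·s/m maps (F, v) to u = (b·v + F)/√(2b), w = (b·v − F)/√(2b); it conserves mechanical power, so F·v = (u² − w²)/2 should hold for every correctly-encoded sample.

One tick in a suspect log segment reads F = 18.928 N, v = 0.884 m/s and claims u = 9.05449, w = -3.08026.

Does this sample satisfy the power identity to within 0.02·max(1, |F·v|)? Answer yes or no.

no

F·v = 18.928×0.884 = 16.73235 W.
(u² − w²)/2 = (81.98379 − 9.48800)/2 = 36.24789 W.
|Δ| = 19.51554;  2% of max(1, |F·v|) = 0.33465.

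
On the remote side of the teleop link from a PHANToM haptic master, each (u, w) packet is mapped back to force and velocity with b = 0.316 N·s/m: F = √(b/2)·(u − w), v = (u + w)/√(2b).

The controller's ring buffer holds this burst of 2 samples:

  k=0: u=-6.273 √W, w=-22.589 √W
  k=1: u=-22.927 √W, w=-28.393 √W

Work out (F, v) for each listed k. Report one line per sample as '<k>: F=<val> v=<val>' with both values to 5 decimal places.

k=0: u−w=16.31600, u+w=-28.86200; √(b/2)=0.39749, √(2b)=0.79498; F=0.39749×16.316=6.48548, v=-28.86200/0.79498=-36.30512
k=1: u−w=5.46600, u+w=-51.32000; √(b/2)=0.39749, √(2b)=0.79498; F=0.39749×5.466=2.17269, v=-51.32000/0.79498=-64.55474

0: F=6.48548 v=-36.30512
1: F=2.17269 v=-64.55474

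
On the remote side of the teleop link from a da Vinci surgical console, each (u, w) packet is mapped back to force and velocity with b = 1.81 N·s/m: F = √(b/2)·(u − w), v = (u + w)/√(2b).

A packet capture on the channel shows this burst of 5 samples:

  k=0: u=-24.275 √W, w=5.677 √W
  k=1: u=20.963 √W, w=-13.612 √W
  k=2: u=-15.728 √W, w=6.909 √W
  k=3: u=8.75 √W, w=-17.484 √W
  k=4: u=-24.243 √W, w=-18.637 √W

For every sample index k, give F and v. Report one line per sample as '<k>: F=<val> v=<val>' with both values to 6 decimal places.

0: F=-28.493783 v=-9.774892
1: F=32.891712 v=3.863600
2: F=-21.534915 v=-4.635163
3: F=24.956795 v=-4.590488
4: F=-5.333071 v=-22.537228

k=0: u−w=-29.952000, u+w=-18.598000; √(b/2)=0.951315, √(2b)=1.902630; F=0.951315×(-29.952)=-28.493783, v=-18.598000/1.902630=-9.774892
k=1: u−w=34.575000, u+w=7.351000; √(b/2)=0.951315, √(2b)=1.902630; F=0.951315×34.575=32.891712, v=7.351000/1.902630=3.863600
k=2: u−w=-22.637000, u+w=-8.819000; √(b/2)=0.951315, √(2b)=1.902630; F=0.951315×(-22.637)=-21.534915, v=-8.819000/1.902630=-4.635163
k=3: u−w=26.234000, u+w=-8.734000; √(b/2)=0.951315, √(2b)=1.902630; F=0.951315×26.234=24.956795, v=-8.734000/1.902630=-4.590488
k=4: u−w=-5.606000, u+w=-42.880000; √(b/2)=0.951315, √(2b)=1.902630; F=0.951315×(-5.606)=-5.333071, v=-42.880000/1.902630=-22.537228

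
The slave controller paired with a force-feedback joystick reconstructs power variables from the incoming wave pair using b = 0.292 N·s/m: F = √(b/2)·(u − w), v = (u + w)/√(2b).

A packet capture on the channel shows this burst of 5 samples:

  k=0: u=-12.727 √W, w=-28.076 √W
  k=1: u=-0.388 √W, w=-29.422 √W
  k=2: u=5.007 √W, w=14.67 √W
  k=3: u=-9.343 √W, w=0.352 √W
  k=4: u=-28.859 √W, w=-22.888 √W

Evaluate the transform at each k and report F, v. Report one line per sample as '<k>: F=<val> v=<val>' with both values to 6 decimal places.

k=0: u−w=15.349000, u+w=-40.803000; √(b/2)=0.382099, √(2b)=0.764199; F=0.382099×15.349=5.864845, v=-40.803000/0.764199=-53.393166
k=1: u−w=29.034000, u+w=-29.810000; √(b/2)=0.382099, √(2b)=0.764199; F=0.382099×29.034=11.093876, v=-29.810000/0.764199=-39.008168
k=2: u−w=-9.663000, u+w=19.677000; √(b/2)=0.382099, √(2b)=0.764199; F=0.382099×(-9.663)=-3.692227, v=19.677000/0.764199=25.748531
k=3: u−w=-9.695000, u+w=-8.991000; √(b/2)=0.382099, √(2b)=0.764199; F=0.382099×(-9.695)=-3.704454, v=-8.991000/0.764199=-11.765261
k=4: u−w=-5.971000, u+w=-51.747000; √(b/2)=0.382099, √(2b)=0.764199; F=0.382099×(-5.971)=-2.281516, v=-51.747000/0.764199=-67.714044

0: F=5.864845 v=-53.393166
1: F=11.093876 v=-39.008168
2: F=-3.692227 v=25.748531
3: F=-3.704454 v=-11.765261
4: F=-2.281516 v=-67.714044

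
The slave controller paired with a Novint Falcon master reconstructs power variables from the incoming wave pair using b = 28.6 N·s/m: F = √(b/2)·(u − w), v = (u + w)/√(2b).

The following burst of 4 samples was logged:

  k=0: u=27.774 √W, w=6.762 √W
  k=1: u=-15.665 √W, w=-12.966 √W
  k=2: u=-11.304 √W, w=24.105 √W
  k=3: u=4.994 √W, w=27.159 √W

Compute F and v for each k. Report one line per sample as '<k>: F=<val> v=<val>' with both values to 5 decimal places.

k=0: u−w=21.01200, u+w=34.53600; √(b/2)=3.78153, √(2b)=7.56307; F=3.78153×21.012=79.45759, v=34.53600/7.56307=4.56640
k=1: u−w=-2.69900, u+w=-28.63100; √(b/2)=3.78153, √(2b)=7.56307; F=3.78153×(-2.699)=-10.20636, v=-28.63100/7.56307=-3.78563
k=2: u−w=-35.40900, u+w=12.80100; √(b/2)=3.78153, √(2b)=7.56307; F=3.78153×(-35.409)=-133.90034, v=12.80100/7.56307=1.69257
k=3: u−w=-22.16500, u+w=32.15300; √(b/2)=3.78153, √(2b)=7.56307; F=3.78153×(-22.165)=-83.81770, v=32.15300/7.56307=4.25132

0: F=79.45759 v=4.56640
1: F=-10.20636 v=-3.78563
2: F=-133.90034 v=1.69257
3: F=-83.81770 v=4.25132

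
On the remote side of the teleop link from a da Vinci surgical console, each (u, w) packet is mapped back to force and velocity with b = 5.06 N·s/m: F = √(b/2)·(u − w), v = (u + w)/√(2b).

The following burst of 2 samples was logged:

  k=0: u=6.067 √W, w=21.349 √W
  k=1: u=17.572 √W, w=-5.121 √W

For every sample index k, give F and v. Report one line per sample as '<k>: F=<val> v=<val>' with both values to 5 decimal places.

0: F=-24.30751 v=8.61815
1: F=36.09543 v=3.91394

k=0: u−w=-15.28200, u+w=27.41600; √(b/2)=1.59060, √(2b)=3.18119; F=1.59060×(-15.282)=-24.30751, v=27.41600/3.18119=8.61815
k=1: u−w=22.69300, u+w=12.45100; √(b/2)=1.59060, √(2b)=3.18119; F=1.59060×22.693=36.09543, v=12.45100/3.18119=3.91394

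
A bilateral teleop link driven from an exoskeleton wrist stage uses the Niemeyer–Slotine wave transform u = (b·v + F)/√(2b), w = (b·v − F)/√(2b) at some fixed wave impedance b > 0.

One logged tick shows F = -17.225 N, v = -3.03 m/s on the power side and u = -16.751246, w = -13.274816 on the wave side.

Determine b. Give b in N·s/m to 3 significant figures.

b = 49.1 N·s/m

u + w = -30.026062;  u + w = √(2b)·v, so √(2b) = -30.026062/(-3.03) = 9.909591.
b = (√(2b))²/2 = 98.200002/2 = 49.100001.
(Check via u − w = 2F/√(2b): u − w = -3.476430, 2F/√(2b) = -3.476430.)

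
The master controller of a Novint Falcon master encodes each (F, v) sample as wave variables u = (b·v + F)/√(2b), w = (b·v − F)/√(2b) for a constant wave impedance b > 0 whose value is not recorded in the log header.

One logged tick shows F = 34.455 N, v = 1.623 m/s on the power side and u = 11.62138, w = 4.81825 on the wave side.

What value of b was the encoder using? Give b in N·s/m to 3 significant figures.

u + w = 16.43963;  u + w = √(2b)·v, so √(2b) = 16.43963/1.623 = 10.12916.
b = (√(2b))²/2 = 102.59992/2 = 51.29996.
(Check via u − w = 2F/√(2b): u − w = 6.80313, 2F/√(2b) = 6.80313.)

b = 51.3 N·s/m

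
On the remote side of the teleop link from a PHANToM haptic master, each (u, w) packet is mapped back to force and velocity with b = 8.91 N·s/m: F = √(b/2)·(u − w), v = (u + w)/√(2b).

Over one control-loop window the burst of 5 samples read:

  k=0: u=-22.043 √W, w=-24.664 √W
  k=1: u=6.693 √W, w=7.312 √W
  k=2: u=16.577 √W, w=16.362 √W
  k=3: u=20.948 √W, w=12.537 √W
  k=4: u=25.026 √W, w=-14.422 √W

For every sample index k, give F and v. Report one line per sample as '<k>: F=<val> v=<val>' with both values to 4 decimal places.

k=0: u−w=2.6210, u+w=-46.7070; √(b/2)=2.1107, √(2b)=4.2214; F=2.1107×2.621=5.5321, v=-46.7070/4.2214=-11.0644
k=1: u−w=-0.6190, u+w=14.0050; √(b/2)=2.1107, √(2b)=4.2214; F=2.1107×(-0.619)=-1.3065, v=14.0050/4.2214=3.3176
k=2: u−w=0.2150, u+w=32.9390; √(b/2)=2.1107, √(2b)=4.2214; F=2.1107×0.215=0.4538, v=32.9390/4.2214=7.8029
k=3: u−w=8.4110, u+w=33.4850; √(b/2)=2.1107, √(2b)=4.2214; F=2.1107×8.411=17.7530, v=33.4850/4.2214=7.9323
k=4: u−w=39.4480, u+w=10.6040; √(b/2)=2.1107, √(2b)=4.2214; F=2.1107×39.448=83.2624, v=10.6040/4.2214=2.5120

0: F=5.5321 v=-11.0644
1: F=-1.3065 v=3.3176
2: F=0.4538 v=7.8029
3: F=17.7530 v=7.9323
4: F=83.2624 v=2.5120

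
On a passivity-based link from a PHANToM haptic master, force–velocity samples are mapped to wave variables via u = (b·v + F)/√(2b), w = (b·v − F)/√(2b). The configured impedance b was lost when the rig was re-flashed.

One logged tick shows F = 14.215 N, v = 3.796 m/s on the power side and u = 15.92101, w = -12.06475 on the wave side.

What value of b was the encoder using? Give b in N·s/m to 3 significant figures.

u + w = 3.8563;  u + w = √(2b)·v, so √(2b) = 3.8563/3.796 = 1.0159.
b = (√(2b))²/2 = 1.0320/2 = 0.5160.
(Check via u − w = 2F/√(2b): u − w = 27.9858, 2F/√(2b) = 27.9857.)

b = 0.516 N·s/m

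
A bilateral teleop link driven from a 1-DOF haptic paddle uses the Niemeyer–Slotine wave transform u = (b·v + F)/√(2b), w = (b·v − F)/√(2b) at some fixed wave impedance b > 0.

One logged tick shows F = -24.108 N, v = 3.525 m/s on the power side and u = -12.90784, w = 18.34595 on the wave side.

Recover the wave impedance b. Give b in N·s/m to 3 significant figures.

b = 1.19 N·s/m

u + w = 5.4381;  u + w = √(2b)·v, so √(2b) = 5.4381/3.525 = 1.5427.
b = (√(2b))²/2 = 2.3800/2 = 1.1900.
(Check via u − w = 2F/√(2b): u − w = -31.2538, 2F/√(2b) = -31.2538.)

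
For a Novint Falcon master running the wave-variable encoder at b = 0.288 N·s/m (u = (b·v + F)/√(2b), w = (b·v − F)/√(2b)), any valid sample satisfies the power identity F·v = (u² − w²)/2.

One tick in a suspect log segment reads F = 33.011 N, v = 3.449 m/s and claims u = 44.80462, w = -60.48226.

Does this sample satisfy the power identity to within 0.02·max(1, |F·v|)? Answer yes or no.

no

F·v = 33.011×3.449 = 113.8549 W.
(u² − w²)/2 = (2007.4540 − 3658.1038)/2 = -825.3249 W.
|Δ| = 939.1798;  2% of max(1, |F·v|) = 2.2771.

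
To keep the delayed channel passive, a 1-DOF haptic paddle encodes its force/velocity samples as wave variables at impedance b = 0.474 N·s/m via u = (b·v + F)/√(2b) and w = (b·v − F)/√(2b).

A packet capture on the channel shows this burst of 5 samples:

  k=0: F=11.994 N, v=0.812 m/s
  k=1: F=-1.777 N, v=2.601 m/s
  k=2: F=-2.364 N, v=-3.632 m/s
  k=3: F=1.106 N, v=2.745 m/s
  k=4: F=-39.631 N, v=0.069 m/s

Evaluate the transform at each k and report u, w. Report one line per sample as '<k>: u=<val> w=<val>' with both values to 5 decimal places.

k=0: b·v=0.474×0.812=0.38489; √(2b)=0.97365; u=(0.38489+11.994)/0.97365=12.71386, w=(0.38489−11.994)/0.97365=-11.92326
k=1: b·v=0.474×2.601=1.23287; √(2b)=0.97365; u=(1.23287+(-1.777))/0.97365=-0.55885, w=(1.23287−(-1.777))/0.97365=3.09132
k=2: b·v=0.474×(-3.632)=-1.72157; √(2b)=0.97365; u=(-1.72157+(-2.364))/0.97365=-4.19612, w=(-1.72157−(-2.364))/0.97365=0.65982
k=3: b·v=0.474×2.745=1.30113; √(2b)=0.97365; u=(1.30113+1.106)/0.97365=2.47227, w=(1.30113−1.106)/0.97365=0.20041
k=4: b·v=0.474×0.069=0.03271; √(2b)=0.97365; u=(0.03271+(-39.631))/0.97365=-40.66983, w=(0.03271−(-39.631))/0.97365=40.73701

0: u=12.71386 w=-11.92326
1: u=-0.55885 w=3.09132
2: u=-4.19612 w=0.65982
3: u=2.47227 w=0.20041
4: u=-40.66983 w=40.73701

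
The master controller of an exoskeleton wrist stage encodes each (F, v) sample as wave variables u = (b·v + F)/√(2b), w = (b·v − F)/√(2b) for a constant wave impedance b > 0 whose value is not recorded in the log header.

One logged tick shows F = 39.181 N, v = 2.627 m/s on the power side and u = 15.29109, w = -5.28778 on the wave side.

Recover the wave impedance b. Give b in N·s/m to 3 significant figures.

b = 7.25 N·s/m

u + w = 10.0033;  u + w = √(2b)·v, so √(2b) = 10.0033/2.627 = 3.8079.
b = (√(2b))²/2 = 14.5000/2 = 7.2500.
(Check via u − w = 2F/√(2b): u − w = 20.5789, 2F/√(2b) = 20.5789.)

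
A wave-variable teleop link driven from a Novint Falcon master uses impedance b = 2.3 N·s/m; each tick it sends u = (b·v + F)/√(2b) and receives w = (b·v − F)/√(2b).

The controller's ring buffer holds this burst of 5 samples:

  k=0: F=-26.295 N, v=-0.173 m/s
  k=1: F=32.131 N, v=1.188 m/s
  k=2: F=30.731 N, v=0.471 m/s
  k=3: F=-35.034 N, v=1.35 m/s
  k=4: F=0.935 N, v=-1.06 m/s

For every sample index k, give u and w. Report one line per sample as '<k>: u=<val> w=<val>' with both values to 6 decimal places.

k=0: b·v=2.3×(-0.173)=-0.397900; √(2b)=2.144761; u=(-0.397900+(-26.295))/2.144761=-12.445629, w=(-0.397900−(-26.295))/2.144761=12.074585
k=1: b·v=2.3×1.188=2.732400; √(2b)=2.144761; u=(2.732400+32.131)/2.144761=16.255144, w=(2.732400−32.131)/2.144761=-13.707168
k=2: b·v=2.3×0.471=1.083300; √(2b)=2.144761; u=(1.083300+30.731)/2.144761=14.833494, w=(1.083300−30.731)/2.144761=-13.823311
k=3: b·v=2.3×1.35=3.105000; √(2b)=2.144761; u=(3.105000+(-35.034))/2.144761=-14.886973, w=(3.105000−(-35.034))/2.144761=17.782400
k=4: b·v=2.3×(-1.06)=-2.438000; √(2b)=2.144761; u=(-2.438000+0.935)/2.144761=-0.700777, w=(-2.438000−0.935)/2.144761=-1.572669

0: u=-12.445629 w=12.074585
1: u=16.255144 w=-13.707168
2: u=14.833494 w=-13.823311
3: u=-14.886973 w=17.782400
4: u=-0.700777 w=-1.572669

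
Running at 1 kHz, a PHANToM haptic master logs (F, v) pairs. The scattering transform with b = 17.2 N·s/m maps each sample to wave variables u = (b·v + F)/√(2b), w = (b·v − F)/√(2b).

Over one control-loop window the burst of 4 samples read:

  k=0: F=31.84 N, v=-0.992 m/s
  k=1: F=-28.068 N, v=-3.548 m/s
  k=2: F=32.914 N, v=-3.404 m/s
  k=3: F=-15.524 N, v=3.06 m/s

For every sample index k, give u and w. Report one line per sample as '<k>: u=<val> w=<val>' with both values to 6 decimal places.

0: u=2.519560 w=-8.337790
1: u=-15.190333 w=-5.619224
2: u=-4.370697 w=-15.594278
3: u=6.326861 w=11.620502

k=0: b·v=17.2×(-0.992)=-17.062400; √(2b)=5.865151; u=(-17.062400+31.84)/5.865151=2.519560, w=(-17.062400−31.84)/5.865151=-8.337790
k=1: b·v=17.2×(-3.548)=-61.025600; √(2b)=5.865151; u=(-61.025600+(-28.068))/5.865151=-15.190333, w=(-61.025600−(-28.068))/5.865151=-5.619224
k=2: b·v=17.2×(-3.404)=-58.548800; √(2b)=5.865151; u=(-58.548800+32.914)/5.865151=-4.370697, w=(-58.548800−32.914)/5.865151=-15.594278
k=3: b·v=17.2×3.06=52.632000; √(2b)=5.865151; u=(52.632000+(-15.524))/5.865151=6.326861, w=(52.632000−(-15.524))/5.865151=11.620502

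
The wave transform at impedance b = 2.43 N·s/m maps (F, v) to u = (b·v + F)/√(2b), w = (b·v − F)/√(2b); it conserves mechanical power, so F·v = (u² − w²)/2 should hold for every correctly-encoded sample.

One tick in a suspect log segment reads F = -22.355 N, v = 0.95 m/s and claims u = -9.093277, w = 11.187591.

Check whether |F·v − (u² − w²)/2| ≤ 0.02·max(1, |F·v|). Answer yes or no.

F·v = (-22.355)×0.95 = -21.237250 W.
(u² − w²)/2 = (82.687687 − 125.162192)/2 = -21.237253 W.
|Δ| = 0.000003;  2% of max(1, |F·v|) = 0.424745.

yes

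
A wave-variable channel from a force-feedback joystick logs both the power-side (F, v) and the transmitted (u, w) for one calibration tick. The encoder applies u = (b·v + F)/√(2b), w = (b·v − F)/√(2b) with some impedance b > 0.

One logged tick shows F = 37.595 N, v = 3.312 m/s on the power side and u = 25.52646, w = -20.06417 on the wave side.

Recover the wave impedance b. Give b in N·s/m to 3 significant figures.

b = 1.36 N·s/m

u + w = 5.4623;  u + w = √(2b)·v, so √(2b) = 5.4623/3.312 = 1.6492.
b = (√(2b))²/2 = 2.7200/2 = 1.3600.
(Check via u − w = 2F/√(2b): u − w = 45.5906, 2F/√(2b) = 45.5906.)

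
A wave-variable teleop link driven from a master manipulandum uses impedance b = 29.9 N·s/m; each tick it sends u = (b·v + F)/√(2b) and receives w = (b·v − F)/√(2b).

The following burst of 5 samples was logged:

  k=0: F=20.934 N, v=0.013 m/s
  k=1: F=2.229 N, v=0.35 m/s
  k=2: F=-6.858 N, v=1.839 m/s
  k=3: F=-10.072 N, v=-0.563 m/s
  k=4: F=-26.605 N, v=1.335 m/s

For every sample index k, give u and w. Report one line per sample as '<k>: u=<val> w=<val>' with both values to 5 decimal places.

0: u=2.75735 w=-2.65682
1: u=1.64153 w=1.06504
2: u=6.22369 w=7.99738
3: u=-3.47931 w=-0.87439
4: u=1.72138 w=8.60224

k=0: b·v=29.9×0.013=0.38870; √(2b)=7.73305; u=(0.38870+20.934)/7.73305=2.75735, w=(0.38870−20.934)/7.73305=-2.65682
k=1: b·v=29.9×0.35=10.46500; √(2b)=7.73305; u=(10.46500+2.229)/7.73305=1.64153, w=(10.46500−2.229)/7.73305=1.06504
k=2: b·v=29.9×1.839=54.98610; √(2b)=7.73305; u=(54.98610+(-6.858))/7.73305=6.22369, w=(54.98610−(-6.858))/7.73305=7.99738
k=3: b·v=29.9×(-0.563)=-16.83370; √(2b)=7.73305; u=(-16.83370+(-10.072))/7.73305=-3.47931, w=(-16.83370−(-10.072))/7.73305=-0.87439
k=4: b·v=29.9×1.335=39.91650; √(2b)=7.73305; u=(39.91650+(-26.605))/7.73305=1.72138, w=(39.91650−(-26.605))/7.73305=8.60224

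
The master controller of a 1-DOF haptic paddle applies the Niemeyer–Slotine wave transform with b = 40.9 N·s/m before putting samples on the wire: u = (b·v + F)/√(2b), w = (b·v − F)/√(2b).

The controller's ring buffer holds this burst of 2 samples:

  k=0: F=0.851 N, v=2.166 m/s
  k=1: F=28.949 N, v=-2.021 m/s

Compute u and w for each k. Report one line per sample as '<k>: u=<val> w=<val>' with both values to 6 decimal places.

0: u=9.889107 w=9.700923
1: u=-5.938513 w=-12.340089

k=0: b·v=40.9×2.166=88.589400; √(2b)=9.044335; u=(88.589400+0.851)/9.044335=9.889107, w=(88.589400−0.851)/9.044335=9.700923
k=1: b·v=40.9×(-2.021)=-82.658900; √(2b)=9.044335; u=(-82.658900+28.949)/9.044335=-5.938513, w=(-82.658900−28.949)/9.044335=-12.340089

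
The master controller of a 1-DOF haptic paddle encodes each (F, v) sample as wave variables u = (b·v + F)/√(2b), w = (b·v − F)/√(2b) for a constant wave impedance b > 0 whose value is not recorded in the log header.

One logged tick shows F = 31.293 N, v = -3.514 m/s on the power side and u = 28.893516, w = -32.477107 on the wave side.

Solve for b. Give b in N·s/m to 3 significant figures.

u + w = -3.583591;  u + w = √(2b)·v, so √(2b) = -3.583591/(-3.514) = 1.019804.
b = (√(2b))²/2 = 1.040000/2 = 0.520000.
(Check via u − w = 2F/√(2b): u − w = 61.370623, 2F/√(2b) = 61.370621.)

b = 0.52 N·s/m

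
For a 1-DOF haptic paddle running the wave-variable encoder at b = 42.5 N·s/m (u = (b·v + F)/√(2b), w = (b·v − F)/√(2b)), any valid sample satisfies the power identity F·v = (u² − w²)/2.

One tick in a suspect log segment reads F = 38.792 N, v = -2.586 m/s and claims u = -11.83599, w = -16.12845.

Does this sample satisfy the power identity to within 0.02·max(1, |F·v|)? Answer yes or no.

F·v = 38.792×(-2.586) = -100.31611 W.
(u² − w²)/2 = (140.09066 − 260.12690)/2 = -60.01812 W.
|Δ| = 40.29799;  2% of max(1, |F·v|) = 2.00632.

no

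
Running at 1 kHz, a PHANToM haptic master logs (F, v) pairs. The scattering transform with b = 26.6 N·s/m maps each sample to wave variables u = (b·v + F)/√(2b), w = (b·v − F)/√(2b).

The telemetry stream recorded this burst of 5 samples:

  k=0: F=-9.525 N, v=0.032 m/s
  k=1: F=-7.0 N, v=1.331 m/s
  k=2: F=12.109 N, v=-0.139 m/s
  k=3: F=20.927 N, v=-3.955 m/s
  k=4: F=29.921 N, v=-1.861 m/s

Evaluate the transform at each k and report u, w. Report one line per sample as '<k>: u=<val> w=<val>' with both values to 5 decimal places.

0: u=-1.18920 w=1.42260
1: u=3.89433 w=5.81376
2: u=1.15325 w=-2.16709
3: u=-11.55442 w=-17.29269
4: u=-2.68468 w=-10.88914

k=0: b·v=26.6×0.032=0.85120; √(2b)=7.29383; u=(0.85120+(-9.525))/7.29383=-1.18920, w=(0.85120−(-9.525))/7.29383=1.42260
k=1: b·v=26.6×1.331=35.40460; √(2b)=7.29383; u=(35.40460+(-7.0))/7.29383=3.89433, w=(35.40460−(-7.0))/7.29383=5.81376
k=2: b·v=26.6×(-0.139)=-3.69740; √(2b)=7.29383; u=(-3.69740+12.109)/7.29383=1.15325, w=(-3.69740−12.109)/7.29383=-2.16709
k=3: b·v=26.6×(-3.955)=-105.20300; √(2b)=7.29383; u=(-105.20300+20.927)/7.29383=-11.55442, w=(-105.20300−20.927)/7.29383=-17.29269
k=4: b·v=26.6×(-1.861)=-49.50260; √(2b)=7.29383; u=(-49.50260+29.921)/7.29383=-2.68468, w=(-49.50260−29.921)/7.29383=-10.88914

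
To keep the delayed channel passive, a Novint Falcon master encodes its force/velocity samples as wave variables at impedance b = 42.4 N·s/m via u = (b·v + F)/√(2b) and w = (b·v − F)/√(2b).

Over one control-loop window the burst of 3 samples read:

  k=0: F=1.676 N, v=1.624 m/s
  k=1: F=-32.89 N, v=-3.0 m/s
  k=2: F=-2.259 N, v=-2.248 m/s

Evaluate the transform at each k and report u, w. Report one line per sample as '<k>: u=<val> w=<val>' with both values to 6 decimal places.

k=0: b·v=42.4×1.624=68.857600; √(2b)=9.208692; u=(68.857600+1.676)/9.208692=7.659460, w=(68.857600−1.676)/9.208692=7.295456
k=1: b·v=42.4×(-3.0)=-127.200000; √(2b)=9.208692; u=(-127.200000+(-32.89))/9.208692=-17.384663, w=(-127.200000−(-32.89))/9.208692=-10.241412
k=2: b·v=42.4×(-2.248)=-95.315200; √(2b)=9.208692; u=(-95.315200+(-2.259))/9.208692=-10.595881, w=(-95.315200−(-2.259))/9.208692=-10.105258

0: u=7.659460 w=7.295456
1: u=-17.384663 w=-10.241412
2: u=-10.595881 w=-10.105258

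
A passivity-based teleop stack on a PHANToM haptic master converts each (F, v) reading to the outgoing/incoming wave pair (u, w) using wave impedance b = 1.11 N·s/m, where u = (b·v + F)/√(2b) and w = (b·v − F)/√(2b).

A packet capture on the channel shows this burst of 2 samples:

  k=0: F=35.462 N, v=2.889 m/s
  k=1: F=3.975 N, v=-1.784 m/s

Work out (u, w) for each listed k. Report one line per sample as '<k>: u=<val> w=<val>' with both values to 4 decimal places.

k=0: b·v=1.11×2.889=3.2068; √(2b)=1.4900; u=(3.2068+35.462)/1.4900=25.9528, w=(3.2068−35.462)/1.4900=-21.6483
k=1: b·v=1.11×(-1.784)=-1.9802; √(2b)=1.4900; u=(-1.9802+3.975)/1.4900=1.3388, w=(-1.9802−3.975)/1.4900=-3.9969

0: u=25.9528 w=-21.6483
1: u=1.3388 w=-3.9969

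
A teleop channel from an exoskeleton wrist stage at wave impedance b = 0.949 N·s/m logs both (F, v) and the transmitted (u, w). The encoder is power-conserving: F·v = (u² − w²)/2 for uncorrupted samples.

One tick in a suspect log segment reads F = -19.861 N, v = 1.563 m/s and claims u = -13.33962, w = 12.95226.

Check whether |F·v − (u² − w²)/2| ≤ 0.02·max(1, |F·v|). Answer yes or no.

F·v = (-19.861)×1.563 = -31.0427 W.
(u² − w²)/2 = (177.9455 − 167.7610)/2 = 5.0922 W.
|Δ| = 36.1350;  2% of max(1, |F·v|) = 0.6209.

no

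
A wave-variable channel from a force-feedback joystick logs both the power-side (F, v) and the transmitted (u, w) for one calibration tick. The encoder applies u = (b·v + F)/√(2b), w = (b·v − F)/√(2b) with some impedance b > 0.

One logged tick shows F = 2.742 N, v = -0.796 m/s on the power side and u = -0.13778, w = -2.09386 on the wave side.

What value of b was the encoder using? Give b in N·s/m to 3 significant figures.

b = 3.93 N·s/m

u + w = -2.23164;  u + w = √(2b)·v, so √(2b) = -2.23164/(-0.796) = 2.80357.
b = (√(2b))²/2 = 7.85999/2 = 3.93000.
(Check via u − w = 2F/√(2b): u − w = 1.95608, 2F/√(2b) = 1.95608.)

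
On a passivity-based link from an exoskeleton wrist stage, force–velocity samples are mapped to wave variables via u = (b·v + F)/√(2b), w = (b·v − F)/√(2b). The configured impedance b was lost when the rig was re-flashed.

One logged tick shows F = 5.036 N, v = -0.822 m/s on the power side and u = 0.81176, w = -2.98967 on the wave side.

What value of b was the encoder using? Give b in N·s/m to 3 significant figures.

b = 3.51 N·s/m

u + w = -2.17791;  u + w = √(2b)·v, so √(2b) = -2.17791/(-0.822) = 2.64953.
b = (√(2b))²/2 = 7.01999/2 = 3.50999.
(Check via u − w = 2F/√(2b): u − w = 3.80143, 2F/√(2b) = 3.80144.)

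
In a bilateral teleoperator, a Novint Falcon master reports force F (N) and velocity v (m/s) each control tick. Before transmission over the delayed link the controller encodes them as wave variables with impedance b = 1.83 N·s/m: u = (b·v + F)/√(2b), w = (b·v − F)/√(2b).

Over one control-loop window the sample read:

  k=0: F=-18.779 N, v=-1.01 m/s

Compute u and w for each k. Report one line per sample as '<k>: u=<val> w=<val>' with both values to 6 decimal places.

0: u=-10.782062 w=8.849819

k=0: b·v=1.83×(-1.01)=-1.848300; √(2b)=1.913113; u=(-1.848300+(-18.779))/1.913113=-10.782062, w=(-1.848300−(-18.779))/1.913113=8.849819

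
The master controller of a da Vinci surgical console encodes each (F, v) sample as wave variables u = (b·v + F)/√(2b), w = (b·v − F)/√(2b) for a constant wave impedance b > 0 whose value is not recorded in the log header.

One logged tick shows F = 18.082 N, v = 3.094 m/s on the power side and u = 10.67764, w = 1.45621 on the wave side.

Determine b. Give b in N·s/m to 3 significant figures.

u + w = 12.13385;  u + w = √(2b)·v, so √(2b) = 12.13385/3.094 = 3.92174.
b = (√(2b))²/2 = 15.38001/2 = 7.69001.
(Check via u − w = 2F/√(2b): u − w = 9.22143, 2F/√(2b) = 9.22143.)

b = 7.69 N·s/m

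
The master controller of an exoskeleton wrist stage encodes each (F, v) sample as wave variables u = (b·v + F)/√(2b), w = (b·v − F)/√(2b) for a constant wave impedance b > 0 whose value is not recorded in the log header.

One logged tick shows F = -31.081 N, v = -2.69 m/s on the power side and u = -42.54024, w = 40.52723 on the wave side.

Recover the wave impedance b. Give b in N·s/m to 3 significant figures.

u + w = -2.01301;  u + w = √(2b)·v, so √(2b) = -2.01301/(-2.69) = 0.74833.
b = (√(2b))²/2 = 0.56000/2 = 0.28000.
(Check via u − w = 2F/√(2b): u − w = -83.06747, 2F/√(2b) = -83.06754.)

b = 0.28 N·s/m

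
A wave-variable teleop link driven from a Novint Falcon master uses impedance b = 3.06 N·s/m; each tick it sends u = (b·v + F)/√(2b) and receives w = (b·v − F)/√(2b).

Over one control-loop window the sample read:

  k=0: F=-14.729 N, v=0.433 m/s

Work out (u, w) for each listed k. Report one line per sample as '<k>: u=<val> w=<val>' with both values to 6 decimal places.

k=0: b·v=3.06×0.433=1.324980; √(2b)=2.473863; u=(1.324980+(-14.729))/2.473863=-5.418254, w=(1.324980−(-14.729))/2.473863=6.489437

0: u=-5.418254 w=6.489437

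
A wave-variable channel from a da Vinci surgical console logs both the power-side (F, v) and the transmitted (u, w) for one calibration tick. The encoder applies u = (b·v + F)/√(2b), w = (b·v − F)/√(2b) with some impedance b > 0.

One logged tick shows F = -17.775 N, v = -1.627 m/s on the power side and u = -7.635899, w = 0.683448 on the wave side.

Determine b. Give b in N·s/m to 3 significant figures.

b = 9.13 N·s/m

u + w = -6.952451;  u + w = √(2b)·v, so √(2b) = -6.952451/(-1.627) = 4.273172.
b = (√(2b))²/2 = 18.260000/2 = 9.130000.
(Check via u − w = 2F/√(2b): u − w = -8.319347, 2F/√(2b) = -8.319347.)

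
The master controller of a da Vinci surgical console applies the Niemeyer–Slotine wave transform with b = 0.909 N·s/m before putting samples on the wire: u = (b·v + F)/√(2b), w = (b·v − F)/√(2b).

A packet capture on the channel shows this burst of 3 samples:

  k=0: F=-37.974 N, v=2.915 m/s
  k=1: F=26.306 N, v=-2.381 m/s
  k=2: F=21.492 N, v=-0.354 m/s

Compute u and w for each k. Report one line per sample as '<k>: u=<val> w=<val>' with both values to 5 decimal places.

k=0: b·v=0.909×2.915=2.64974; √(2b)=1.34833; u=(2.64974+(-37.974))/1.34833=-26.19849, w=(2.64974−(-37.974))/1.34833=30.12887
k=1: b·v=0.909×(-2.381)=-2.16433; √(2b)=1.34833; u=(-2.16433+26.306)/1.34833=17.90484, w=(-2.16433−26.306)/1.34833=-21.11522
k=2: b·v=0.909×(-0.354)=-0.32179; √(2b)=1.34833; u=(-0.32179+21.492)/1.34833=15.70104, w=(-0.32179−21.492)/1.34833=-16.17835

0: u=-26.19849 w=30.12887
1: u=17.90484 w=-21.11522
2: u=15.70104 w=-16.17835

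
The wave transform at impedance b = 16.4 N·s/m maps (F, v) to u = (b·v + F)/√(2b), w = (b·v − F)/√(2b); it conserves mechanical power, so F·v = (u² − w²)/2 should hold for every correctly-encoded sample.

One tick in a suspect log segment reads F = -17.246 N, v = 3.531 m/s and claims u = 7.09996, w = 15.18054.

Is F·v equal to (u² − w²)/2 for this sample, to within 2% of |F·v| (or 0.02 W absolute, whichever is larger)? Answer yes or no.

no

F·v = (-17.246)×3.531 = -60.89563 W.
(u² − w²)/2 = (50.40943 − 230.44879)/2 = -90.01968 W.
|Δ| = 29.12406;  2% of max(1, |F·v|) = 1.21791.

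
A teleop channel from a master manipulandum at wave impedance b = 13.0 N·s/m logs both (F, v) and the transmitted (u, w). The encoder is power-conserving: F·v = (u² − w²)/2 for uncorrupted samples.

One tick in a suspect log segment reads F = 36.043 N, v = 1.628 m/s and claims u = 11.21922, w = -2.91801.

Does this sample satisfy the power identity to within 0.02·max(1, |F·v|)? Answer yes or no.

F·v = 36.043×1.628 = 58.6780 W.
(u² − w²)/2 = (125.8709 − 8.5148)/2 = 58.6781 W.
|Δ| = 0.0001;  2% of max(1, |F·v|) = 1.1736.

yes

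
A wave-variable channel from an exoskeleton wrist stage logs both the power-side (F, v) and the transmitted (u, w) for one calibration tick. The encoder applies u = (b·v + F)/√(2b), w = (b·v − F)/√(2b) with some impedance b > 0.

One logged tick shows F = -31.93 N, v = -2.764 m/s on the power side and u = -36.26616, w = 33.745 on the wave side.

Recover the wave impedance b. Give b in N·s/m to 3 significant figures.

b = 0.416 N·s/m

u + w = -2.52116;  u + w = √(2b)·v, so √(2b) = -2.52116/(-2.764) = 0.91214.
b = (√(2b))²/2 = 0.83200/2 = 0.41600.
(Check via u − w = 2F/√(2b): u − w = -70.01116, 2F/√(2b) = -70.01104.)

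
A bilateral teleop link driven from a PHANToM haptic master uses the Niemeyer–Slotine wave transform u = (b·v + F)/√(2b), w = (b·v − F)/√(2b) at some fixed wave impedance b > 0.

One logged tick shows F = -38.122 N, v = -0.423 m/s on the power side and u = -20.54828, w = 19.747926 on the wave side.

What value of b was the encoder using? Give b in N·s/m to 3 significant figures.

u + w = -0.800354;  u + w = √(2b)·v, so √(2b) = -0.800354/(-0.423) = 1.892090.
b = (√(2b))²/2 = 3.580004/2 = 1.790002.
(Check via u − w = 2F/√(2b): u − w = -40.296206, 2F/√(2b) = -40.296184.)

b = 1.79 N·s/m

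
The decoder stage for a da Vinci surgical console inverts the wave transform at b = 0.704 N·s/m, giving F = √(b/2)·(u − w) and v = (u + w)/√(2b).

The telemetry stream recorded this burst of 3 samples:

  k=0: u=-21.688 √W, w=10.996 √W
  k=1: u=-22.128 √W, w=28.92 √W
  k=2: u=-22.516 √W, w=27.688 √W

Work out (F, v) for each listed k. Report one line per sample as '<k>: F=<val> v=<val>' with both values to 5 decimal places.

0: F=-19.39128 v=-9.01068
1: F=-30.28657 v=5.72396
2: F=-29.78583 v=4.35870

k=0: u−w=-32.68400, u+w=-10.69200; √(b/2)=0.59330, √(2b)=1.18659; F=0.59330×(-32.684)=-19.39128, v=-10.69200/1.18659=-9.01068
k=1: u−w=-51.04800, u+w=6.79200; √(b/2)=0.59330, √(2b)=1.18659; F=0.59330×(-51.048)=-30.28657, v=6.79200/1.18659=5.72396
k=2: u−w=-50.20400, u+w=5.17200; √(b/2)=0.59330, √(2b)=1.18659; F=0.59330×(-50.204)=-29.78583, v=5.17200/1.18659=4.35870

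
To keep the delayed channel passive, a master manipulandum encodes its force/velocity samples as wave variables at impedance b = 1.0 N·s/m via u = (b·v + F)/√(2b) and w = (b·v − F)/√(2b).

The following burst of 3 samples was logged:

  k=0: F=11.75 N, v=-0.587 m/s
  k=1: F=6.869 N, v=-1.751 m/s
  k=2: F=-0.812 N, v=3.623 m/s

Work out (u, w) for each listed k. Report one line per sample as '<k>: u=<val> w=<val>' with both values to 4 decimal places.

0: u=7.8934 w=-8.7236
1: u=3.6190 w=-6.0953
2: u=1.9877 w=3.1360

k=0: b·v=1.0×(-0.587)=-0.5870; √(2b)=1.4142; u=(-0.5870+11.75)/1.4142=7.8934, w=(-0.5870−11.75)/1.4142=-8.7236
k=1: b·v=1.0×(-1.751)=-1.7510; √(2b)=1.4142; u=(-1.7510+6.869)/1.4142=3.6190, w=(-1.7510−6.869)/1.4142=-6.0953
k=2: b·v=1.0×3.623=3.6230; √(2b)=1.4142; u=(3.6230+(-0.812))/1.4142=1.9877, w=(3.6230−(-0.812))/1.4142=3.1360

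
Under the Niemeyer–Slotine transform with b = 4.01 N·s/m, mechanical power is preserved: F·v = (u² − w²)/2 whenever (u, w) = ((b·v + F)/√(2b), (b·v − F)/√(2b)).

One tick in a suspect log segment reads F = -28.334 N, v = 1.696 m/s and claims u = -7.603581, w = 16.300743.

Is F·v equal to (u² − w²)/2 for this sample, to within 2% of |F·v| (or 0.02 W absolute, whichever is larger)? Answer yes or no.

F·v = (-28.334)×1.696 = -48.054464 W.
(u² − w²)/2 = (57.814444 − 265.714222)/2 = -103.949889 W.
|Δ| = 55.895425;  2% of max(1, |F·v|) = 0.961089.

no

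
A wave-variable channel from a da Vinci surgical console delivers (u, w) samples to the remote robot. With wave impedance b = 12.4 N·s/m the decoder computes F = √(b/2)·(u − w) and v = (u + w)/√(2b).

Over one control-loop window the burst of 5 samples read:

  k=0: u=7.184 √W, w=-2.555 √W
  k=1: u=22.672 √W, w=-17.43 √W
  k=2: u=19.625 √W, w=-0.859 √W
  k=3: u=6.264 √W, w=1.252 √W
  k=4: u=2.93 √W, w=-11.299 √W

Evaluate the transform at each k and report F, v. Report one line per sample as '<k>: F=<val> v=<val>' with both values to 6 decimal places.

0: F=24.249914 v=0.929526
1: F=99.853175 v=1.052619
2: F=51.004749 v=3.768303
3: F=12.479779 v=1.509249
4: F=35.429924 v=-1.680536

k=0: u−w=9.739000, u+w=4.629000; √(b/2)=2.489980, √(2b)=4.979960; F=2.489980×9.739=24.249914, v=4.629000/4.979960=0.929526
k=1: u−w=40.102000, u+w=5.242000; √(b/2)=2.489980, √(2b)=4.979960; F=2.489980×40.102=99.853175, v=5.242000/4.979960=1.052619
k=2: u−w=20.484000, u+w=18.766000; √(b/2)=2.489980, √(2b)=4.979960; F=2.489980×20.484=51.004749, v=18.766000/4.979960=3.768303
k=3: u−w=5.012000, u+w=7.516000; √(b/2)=2.489980, √(2b)=4.979960; F=2.489980×5.012=12.479779, v=7.516000/4.979960=1.509249
k=4: u−w=14.229000, u+w=-8.369000; √(b/2)=2.489980, √(2b)=4.979960; F=2.489980×14.229=35.429924, v=-8.369000/4.979960=-1.680536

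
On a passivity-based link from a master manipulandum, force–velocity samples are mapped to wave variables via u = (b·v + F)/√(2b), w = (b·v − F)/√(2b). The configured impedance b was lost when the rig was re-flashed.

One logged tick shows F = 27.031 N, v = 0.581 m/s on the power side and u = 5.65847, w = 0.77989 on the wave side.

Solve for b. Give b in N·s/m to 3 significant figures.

b = 61.4 N·s/m

u + w = 6.4384;  u + w = √(2b)·v, so √(2b) = 6.4384/0.581 = 11.0815.
b = (√(2b))²/2 = 122.8000/2 = 61.4000.
(Check via u − w = 2F/√(2b): u − w = 4.8786, 2F/√(2b) = 4.8786.)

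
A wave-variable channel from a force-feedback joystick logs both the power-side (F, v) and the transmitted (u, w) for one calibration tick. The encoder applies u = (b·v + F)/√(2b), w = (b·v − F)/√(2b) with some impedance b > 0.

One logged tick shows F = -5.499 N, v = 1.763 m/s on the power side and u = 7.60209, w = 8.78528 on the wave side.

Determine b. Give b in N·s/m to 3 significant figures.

b = 43.2 N·s/m

u + w = 16.38737;  u + w = √(2b)·v, so √(2b) = 16.38737/1.763 = 9.29516.
b = (√(2b))²/2 = 86.40003/2 = 43.20002.
(Check via u − w = 2F/√(2b): u − w = -1.18319, 2F/√(2b) = -1.18320.)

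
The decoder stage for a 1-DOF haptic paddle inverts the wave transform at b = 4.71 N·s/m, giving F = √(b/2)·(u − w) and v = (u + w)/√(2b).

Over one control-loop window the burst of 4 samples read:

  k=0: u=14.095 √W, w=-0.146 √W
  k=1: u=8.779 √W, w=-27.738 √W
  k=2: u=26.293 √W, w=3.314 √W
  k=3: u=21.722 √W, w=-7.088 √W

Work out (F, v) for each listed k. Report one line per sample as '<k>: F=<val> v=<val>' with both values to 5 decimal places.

0: F=21.85425 v=4.54483
1: F=56.03902 v=-6.17718
2: F=35.26359 v=9.64648
3: F=44.21185 v=4.76801

k=0: u−w=14.24100, u+w=13.94900; √(b/2)=1.53460, √(2b)=3.06920; F=1.53460×14.241=21.85425, v=13.94900/3.06920=4.54483
k=1: u−w=36.51700, u+w=-18.95900; √(b/2)=1.53460, √(2b)=3.06920; F=1.53460×36.517=56.03902, v=-18.95900/3.06920=-6.17718
k=2: u−w=22.97900, u+w=29.60700; √(b/2)=1.53460, √(2b)=3.06920; F=1.53460×22.979=35.26359, v=29.60700/3.06920=9.64648
k=3: u−w=28.81000, u+w=14.63400; √(b/2)=1.53460, √(2b)=3.06920; F=1.53460×28.81=44.21185, v=14.63400/3.06920=4.76801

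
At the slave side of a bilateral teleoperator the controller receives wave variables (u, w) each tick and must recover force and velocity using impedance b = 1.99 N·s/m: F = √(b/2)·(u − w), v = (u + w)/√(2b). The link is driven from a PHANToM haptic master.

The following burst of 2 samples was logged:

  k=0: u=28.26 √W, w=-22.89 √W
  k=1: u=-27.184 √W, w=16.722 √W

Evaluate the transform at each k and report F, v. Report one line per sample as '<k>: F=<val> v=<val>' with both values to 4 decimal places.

k=0: u−w=51.1500, u+w=5.3700; √(b/2)=0.9975, √(2b)=1.9950; F=0.9975×51.15=51.0220, v=5.3700/1.9950=2.6917
k=1: u−w=-43.9060, u+w=-10.4620; √(b/2)=0.9975, √(2b)=1.9950; F=0.9975×(-43.906)=-43.7961, v=-10.4620/1.9950=-5.2441

0: F=51.0220 v=2.6917
1: F=-43.7961 v=-5.2441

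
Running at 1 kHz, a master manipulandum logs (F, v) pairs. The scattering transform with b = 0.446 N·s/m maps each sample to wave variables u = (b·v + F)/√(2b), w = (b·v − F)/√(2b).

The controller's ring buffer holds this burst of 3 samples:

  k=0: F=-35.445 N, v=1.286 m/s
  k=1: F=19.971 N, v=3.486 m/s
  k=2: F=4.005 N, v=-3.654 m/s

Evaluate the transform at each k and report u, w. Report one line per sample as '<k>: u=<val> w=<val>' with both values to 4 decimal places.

0: u=-36.9222 w=38.1368
1: u=22.7917 w=-19.4993
2: u=2.5150 w=-5.9661

k=0: b·v=0.446×1.286=0.5736; √(2b)=0.9445; u=(0.5736+(-35.445))/0.9445=-36.9222, w=(0.5736−(-35.445))/0.9445=38.1368
k=1: b·v=0.446×3.486=1.5548; √(2b)=0.9445; u=(1.5548+19.971)/0.9445=22.7917, w=(1.5548−19.971)/0.9445=-19.4993
k=2: b·v=0.446×(-3.654)=-1.6297; √(2b)=0.9445; u=(-1.6297+4.005)/0.9445=2.5150, w=(-1.6297−4.005)/0.9445=-5.9661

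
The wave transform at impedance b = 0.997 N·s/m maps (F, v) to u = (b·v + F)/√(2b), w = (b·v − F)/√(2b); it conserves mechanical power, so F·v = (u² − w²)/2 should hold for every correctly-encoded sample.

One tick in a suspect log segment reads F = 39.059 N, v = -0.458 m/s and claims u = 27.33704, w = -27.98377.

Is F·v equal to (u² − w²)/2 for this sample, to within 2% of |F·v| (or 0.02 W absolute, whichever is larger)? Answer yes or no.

yes

F·v = 39.059×(-0.458) = -17.88902 W.
(u² − w²)/2 = (747.31376 − 783.09138)/2 = -17.88881 W.
|Δ| = 0.00021;  2% of max(1, |F·v|) = 0.35778.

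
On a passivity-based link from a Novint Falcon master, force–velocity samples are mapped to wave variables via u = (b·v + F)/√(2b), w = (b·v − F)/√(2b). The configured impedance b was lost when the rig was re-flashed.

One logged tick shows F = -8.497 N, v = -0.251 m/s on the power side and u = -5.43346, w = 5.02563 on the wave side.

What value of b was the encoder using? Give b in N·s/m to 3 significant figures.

b = 1.32 N·s/m

u + w = -0.40783;  u + w = √(2b)·v, so √(2b) = -0.40783/(-0.251) = 1.62482.
b = (√(2b))²/2 = 2.64004/2 = 1.32002.
(Check via u − w = 2F/√(2b): u − w = -10.45909, 2F/√(2b) = -10.45900.)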